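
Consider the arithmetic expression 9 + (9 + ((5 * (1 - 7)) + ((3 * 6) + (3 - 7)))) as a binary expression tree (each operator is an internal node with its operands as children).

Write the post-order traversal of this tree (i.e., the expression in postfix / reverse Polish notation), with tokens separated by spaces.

Post-order on an expression tree gives postfix notation: for each operator, emit left operand, right operand, then the operator.

9 9 5 1 7 - * 3 6 * 3 7 - + + + +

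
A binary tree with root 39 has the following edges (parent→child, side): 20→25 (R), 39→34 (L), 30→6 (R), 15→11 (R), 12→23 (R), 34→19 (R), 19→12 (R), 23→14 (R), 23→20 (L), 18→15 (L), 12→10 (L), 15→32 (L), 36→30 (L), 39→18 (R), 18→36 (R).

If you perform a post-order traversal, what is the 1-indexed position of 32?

Post-order visits the left subtree, then the right subtree, then the node.
At 39: go left to 34.
  At 34: no left child.
  At 34: go right to 19.
    At 19: no left child.
    At 19: go right to 12.
      At 12: go left to 10.
        10 is a leaf — visit 10.
      At 12: go right to 23.
        At 23: go left to 20.
          At 20: no left child.
          At 20: go right to 25.
            25 is a leaf — visit 25.
          Visit 20.
        At 23: go right to 14.
          14 is a leaf — visit 14.
        Visit 23.
      Visit 12.
    Visit 19.
  Visit 34.
At 39: go right to 18.
  At 18: go left to 15.
    At 15: go left to 32.
      32 is a leaf — visit 32.
    At 15: go right to 11.
      11 is a leaf — visit 11.
    Visit 15.
  At 18: go right to 36.
    At 36: go left to 30.
      At 30: no left child.
      At 30: go right to 6.
        6 is a leaf — visit 6.
      Visit 30.
    At 36: no right child.
    Visit 36.
  Visit 18.
Visit 39.
Full post-order sequence: 10, 25, 20, 14, 23, 12, 19, 34, 32, 11, 15, 6, 30, 36, 18, 39.

9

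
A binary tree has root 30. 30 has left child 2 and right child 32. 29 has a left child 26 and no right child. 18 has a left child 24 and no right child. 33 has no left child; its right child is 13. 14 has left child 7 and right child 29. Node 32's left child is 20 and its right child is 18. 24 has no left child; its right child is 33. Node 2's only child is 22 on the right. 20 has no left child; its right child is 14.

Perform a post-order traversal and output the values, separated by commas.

22, 2, 7, 26, 29, 14, 20, 13, 33, 24, 18, 32, 30

Post-order visits the left subtree, then the right subtree, then the node.
At 30: go left to 2.
  At 2: no left child.
  At 2: go right to 22.
    22 is a leaf — visit 22.
  Visit 2.
At 30: go right to 32.
  At 32: go left to 20.
    At 20: no left child.
    At 20: go right to 14.
      At 14: go left to 7.
        7 is a leaf — visit 7.
      At 14: go right to 29.
        At 29: go left to 26.
          26 is a leaf — visit 26.
        At 29: no right child.
        Visit 29.
      Visit 14.
    Visit 20.
  At 32: go right to 18.
    At 18: go left to 24.
      At 24: no left child.
      At 24: go right to 33.
        At 33: no left child.
        At 33: go right to 13.
          13 is a leaf — visit 13.
        Visit 33.
      Visit 24.
    At 18: no right child.
    Visit 18.
  Visit 32.
Visit 30.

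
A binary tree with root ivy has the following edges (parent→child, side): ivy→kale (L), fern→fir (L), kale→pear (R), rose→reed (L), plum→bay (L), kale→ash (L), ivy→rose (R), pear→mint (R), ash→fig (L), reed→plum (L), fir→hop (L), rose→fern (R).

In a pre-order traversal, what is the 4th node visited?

Pre-order visits the node, then its left subtree, then its right subtree.
Visit ivy.
At ivy: go left to kale.
  Visit kale.
  At kale: go left to ash.
    Visit ash.
    At ash: go left to fig.
      fig is a leaf — visit fig.
    At ash: no right child.
  At kale: go right to pear.
    Visit pear.
    At pear: no left child.
    At pear: go right to mint.
      mint is a leaf — visit mint.
At ivy: go right to rose.
  Visit rose.
  At rose: go left to reed.
    Visit reed.
    At reed: go left to plum.
      Visit plum.
      At plum: go left to bay.
        bay is a leaf — visit bay.
      At plum: no right child.
    At reed: no right child.
  At rose: go right to fern.
    Visit fern.
    At fern: go left to fir.
      Visit fir.
      At fir: go left to hop.
        hop is a leaf — visit hop.
      At fir: no right child.
    At fern: no right child.
Full pre-order sequence: ivy, kale, ash, fig, pear, mint, rose, reed, plum, bay, fern, fir, hop.

fig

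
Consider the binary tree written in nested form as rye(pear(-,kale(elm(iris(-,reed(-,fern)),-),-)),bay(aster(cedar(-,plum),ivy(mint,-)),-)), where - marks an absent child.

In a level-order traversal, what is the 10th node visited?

Level-order visits nodes level by level from the root, left to right within each level.
Level 0: rye
Level 1: pear, bay
Level 2: kale, aster
Level 3: elm, cedar, ivy
Level 4: iris, plum, mint
Level 5: reed
Level 6: fern
Full level-order sequence: rye, pear, bay, kale, aster, elm, cedar, ivy, iris, plum, mint, reed, fern.

plum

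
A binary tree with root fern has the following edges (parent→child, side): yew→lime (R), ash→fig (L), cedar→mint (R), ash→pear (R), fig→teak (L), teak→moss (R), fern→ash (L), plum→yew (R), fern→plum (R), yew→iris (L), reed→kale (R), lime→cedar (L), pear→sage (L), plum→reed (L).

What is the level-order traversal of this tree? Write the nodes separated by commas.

fern, ash, plum, fig, pear, reed, yew, teak, sage, kale, iris, lime, moss, cedar, mint

Level-order visits nodes level by level from the root, left to right within each level.
Level 0: fern
Level 1: ash, plum
Level 2: fig, pear, reed, yew
Level 3: teak, sage, kale, iris, lime
Level 4: moss, cedar
Level 5: mint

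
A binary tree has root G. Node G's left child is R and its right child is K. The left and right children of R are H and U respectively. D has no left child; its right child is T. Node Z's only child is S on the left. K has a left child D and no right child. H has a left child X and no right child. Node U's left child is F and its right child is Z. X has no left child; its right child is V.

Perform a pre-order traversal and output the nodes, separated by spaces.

Pre-order visits the node, then its left subtree, then its right subtree.
Visit G.
At G: go left to R.
  Visit R.
  At R: go left to H.
    Visit H.
    At H: go left to X.
      Visit X.
      At X: no left child.
      At X: go right to V.
        V is a leaf — visit V.
    At H: no right child.
  At R: go right to U.
    Visit U.
    At U: go left to F.
      F is a leaf — visit F.
    At U: go right to Z.
      Visit Z.
      At Z: go left to S.
        S is a leaf — visit S.
      At Z: no right child.
At G: go right to K.
  Visit K.
  At K: go left to D.
    Visit D.
    At D: no left child.
    At D: go right to T.
      T is a leaf — visit T.
  At K: no right child.

G R H X V U F Z S K D T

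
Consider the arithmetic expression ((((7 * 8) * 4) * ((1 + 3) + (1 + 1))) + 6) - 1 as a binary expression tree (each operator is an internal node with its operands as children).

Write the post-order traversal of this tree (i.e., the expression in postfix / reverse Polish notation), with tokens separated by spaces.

Post-order on an expression tree gives postfix notation: for each operator, emit left operand, right operand, then the operator.

7 8 * 4 * 1 3 + 1 1 + + * 6 + 1 -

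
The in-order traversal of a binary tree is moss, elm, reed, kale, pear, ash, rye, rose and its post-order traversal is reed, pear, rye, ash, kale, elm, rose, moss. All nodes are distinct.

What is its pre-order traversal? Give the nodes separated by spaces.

The last element of post-order is the root; it splits in-order into left and right subtrees.
Root moss: left subtree has 0 nodes { }, right has 7 {elm, reed, kale, pear, ash, rye, rose}.
  Root rose: left subtree has 6 nodes {elm, reed, kale, pear, ash, rye}, right has 0 { }.
    Root elm: left subtree has 0 nodes { }, right has 5 {reed, kale, pear, ash, rye}.
      Root kale: left subtree has 1 node {reed}, right has 3 {pear, ash, rye}.
        Root ash: left subtree has 1 node {pear}, right has 1 {rye}.

moss rose elm kale reed ash pear rye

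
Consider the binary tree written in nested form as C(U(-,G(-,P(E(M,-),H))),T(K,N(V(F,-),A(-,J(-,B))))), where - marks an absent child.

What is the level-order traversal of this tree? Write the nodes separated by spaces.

Level-order visits nodes level by level from the root, left to right within each level.
Level 0: C
Level 1: U, T
Level 2: G, K, N
Level 3: P, V, A
Level 4: E, H, F, J
Level 5: M, B

C U T G K N P V A E H F J M B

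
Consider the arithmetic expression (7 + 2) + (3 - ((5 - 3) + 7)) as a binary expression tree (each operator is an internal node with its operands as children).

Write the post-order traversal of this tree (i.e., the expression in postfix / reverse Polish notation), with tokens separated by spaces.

7 2 + 3 5 3 - 7 + - +

Post-order on an expression tree gives postfix notation: for each operator, emit left operand, right operand, then the operator.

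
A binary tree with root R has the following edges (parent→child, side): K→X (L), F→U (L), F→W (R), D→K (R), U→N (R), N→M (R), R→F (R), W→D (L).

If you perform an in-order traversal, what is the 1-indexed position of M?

In-order visits the left subtree, then the node, then the right subtree.
At R: no left child.
Visit R.
At R: go right to F.
  At F: go left to U.
    At U: no left child.
    Visit U.
    At U: go right to N.
      At N: no left child.
      Visit N.
      At N: go right to M.
        M is a leaf — visit M.
  Visit F.
  At F: go right to W.
    At W: go left to D.
      At D: no left child.
      Visit D.
      At D: go right to K.
        At K: go left to X.
          X is a leaf — visit X.
        Visit K.
        At K: no right child.
    Visit W.
    At W: no right child.
Full in-order sequence: R, U, N, M, F, D, X, K, W.

4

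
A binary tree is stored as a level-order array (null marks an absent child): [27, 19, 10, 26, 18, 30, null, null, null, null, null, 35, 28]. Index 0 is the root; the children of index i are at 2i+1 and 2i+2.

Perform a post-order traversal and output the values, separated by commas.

Post-order visits the left subtree, then the right subtree, then the node.
At 27: go left to 19.
  At 19: go left to 26.
    26 is a leaf — visit 26.
  At 19: go right to 18.
    18 is a leaf — visit 18.
  Visit 19.
At 27: go right to 10.
  At 10: go left to 30.
    At 30: go left to 35.
      35 is a leaf — visit 35.
    At 30: go right to 28.
      28 is a leaf — visit 28.
    Visit 30.
  At 10: no right child.
  Visit 10.
Visit 27.

26, 18, 19, 35, 28, 30, 10, 27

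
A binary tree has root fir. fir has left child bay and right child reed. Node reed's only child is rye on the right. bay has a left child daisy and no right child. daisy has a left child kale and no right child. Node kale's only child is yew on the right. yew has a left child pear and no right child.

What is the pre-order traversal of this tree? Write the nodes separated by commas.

fir, bay, daisy, kale, yew, pear, reed, rye

Pre-order visits the node, then its left subtree, then its right subtree.
Visit fir.
At fir: go left to bay.
  Visit bay.
  At bay: go left to daisy.
    Visit daisy.
    At daisy: go left to kale.
      Visit kale.
      At kale: no left child.
      At kale: go right to yew.
        Visit yew.
        At yew: go left to pear.
          pear is a leaf — visit pear.
        At yew: no right child.
    At daisy: no right child.
  At bay: no right child.
At fir: go right to reed.
  Visit reed.
  At reed: no left child.
  At reed: go right to rye.
    rye is a leaf — visit rye.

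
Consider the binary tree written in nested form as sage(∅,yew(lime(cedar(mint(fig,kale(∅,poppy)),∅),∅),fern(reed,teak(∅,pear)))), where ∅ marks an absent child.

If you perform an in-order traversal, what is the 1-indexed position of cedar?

In-order visits the left subtree, then the node, then the right subtree.
At sage: no left child.
Visit sage.
At sage: go right to yew.
  At yew: go left to lime.
    At lime: go left to cedar.
      At cedar: go left to mint.
        At mint: go left to fig.
          fig is a leaf — visit fig.
        Visit mint.
        At mint: go right to kale.
          At kale: no left child.
          Visit kale.
          At kale: go right to poppy.
            poppy is a leaf — visit poppy.
      Visit cedar.
      At cedar: no right child.
    Visit lime.
    At lime: no right child.
  Visit yew.
  At yew: go right to fern.
    At fern: go left to reed.
      reed is a leaf — visit reed.
    Visit fern.
    At fern: go right to teak.
      At teak: no left child.
      Visit teak.
      At teak: go right to pear.
        pear is a leaf — visit pear.
Full in-order sequence: sage, fig, mint, kale, poppy, cedar, lime, yew, reed, fern, teak, pear.

6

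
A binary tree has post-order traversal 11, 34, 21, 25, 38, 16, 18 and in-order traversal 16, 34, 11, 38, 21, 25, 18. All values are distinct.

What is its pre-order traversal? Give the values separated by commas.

The last element of post-order is the root; it splits in-order into left and right subtrees.
Root 18: left subtree has 6 nodes {16, 34, 11, 38, 21, 25}, right has 0 { }.
  Root 16: left subtree has 0 nodes { }, right has 5 {34, 11, 38, 21, 25}.
    Root 38: left subtree has 2 nodes {34, 11}, right has 2 {21, 25}.
      Root 34: left subtree has 0 nodes { }, right has 1 {11}.
      Root 25: left subtree has 1 node {21}, right has 0 { }.

18, 16, 38, 34, 11, 25, 21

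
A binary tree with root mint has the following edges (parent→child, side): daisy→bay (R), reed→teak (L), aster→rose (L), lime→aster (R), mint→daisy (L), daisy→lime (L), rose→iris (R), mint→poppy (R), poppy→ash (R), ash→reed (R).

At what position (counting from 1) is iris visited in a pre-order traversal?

Pre-order visits the node, then its left subtree, then its right subtree.
Visit mint.
At mint: go left to daisy.
  Visit daisy.
  At daisy: go left to lime.
    Visit lime.
    At lime: no left child.
    At lime: go right to aster.
      Visit aster.
      At aster: go left to rose.
        Visit rose.
        At rose: no left child.
        At rose: go right to iris.
          iris is a leaf — visit iris.
      At aster: no right child.
  At daisy: go right to bay.
    bay is a leaf — visit bay.
At mint: go right to poppy.
  Visit poppy.
  At poppy: no left child.
  At poppy: go right to ash.
    Visit ash.
    At ash: no left child.
    At ash: go right to reed.
      Visit reed.
      At reed: go left to teak.
        teak is a leaf — visit teak.
      At reed: no right child.
Full pre-order sequence: mint, daisy, lime, aster, rose, iris, bay, poppy, ash, reed, teak.

6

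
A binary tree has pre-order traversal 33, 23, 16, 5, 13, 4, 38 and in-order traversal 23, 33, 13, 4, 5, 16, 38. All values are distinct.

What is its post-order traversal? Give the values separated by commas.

23, 4, 13, 5, 38, 16, 33

The first element of pre-order is the root; it splits in-order into left and right subtrees.
Root 33: left subtree has 1 node {23}, right has 5 {13, 4, 5, 16, 38}.
  Root 16: left subtree has 3 nodes {13, 4, 5}, right has 1 {38}.
    Root 5: left subtree has 2 nodes {13, 4}, right has 0 { }.
      Root 13: left subtree has 0 nodes { }, right has 1 {4}.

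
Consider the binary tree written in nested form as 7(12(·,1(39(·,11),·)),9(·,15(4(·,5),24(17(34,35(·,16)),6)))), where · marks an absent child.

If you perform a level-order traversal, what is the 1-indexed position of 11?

9

Level-order visits nodes level by level from the root, left to right within each level.
Level 0: 7
Level 1: 12, 9
Level 2: 1, 15
Level 3: 39, 4, 24
Level 4: 11, 5, 17, 6
Level 5: 34, 35
Level 6: 16
Full level-order sequence: 7, 12, 9, 1, 15, 39, 4, 24, 11, 5, 17, 6, 34, 35, 16.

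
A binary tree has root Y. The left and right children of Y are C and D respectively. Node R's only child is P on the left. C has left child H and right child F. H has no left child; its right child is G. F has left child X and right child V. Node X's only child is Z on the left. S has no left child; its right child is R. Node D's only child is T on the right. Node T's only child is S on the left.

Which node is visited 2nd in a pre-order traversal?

C

Pre-order visits the node, then its left subtree, then its right subtree.
Visit Y.
At Y: go left to C.
  Visit C.
  At C: go left to H.
    Visit H.
    At H: no left child.
    At H: go right to G.
      G is a leaf — visit G.
  At C: go right to F.
    Visit F.
    At F: go left to X.
      Visit X.
      At X: go left to Z.
        Z is a leaf — visit Z.
      At X: no right child.
    At F: go right to V.
      V is a leaf — visit V.
At Y: go right to D.
  Visit D.
  At D: no left child.
  At D: go right to T.
    Visit T.
    At T: go left to S.
      Visit S.
      At S: no left child.
      At S: go right to R.
        Visit R.
        At R: go left to P.
          P is a leaf — visit P.
        At R: no right child.
    At T: no right child.
Full pre-order sequence: Y, C, H, G, F, X, Z, V, D, T, S, R, P.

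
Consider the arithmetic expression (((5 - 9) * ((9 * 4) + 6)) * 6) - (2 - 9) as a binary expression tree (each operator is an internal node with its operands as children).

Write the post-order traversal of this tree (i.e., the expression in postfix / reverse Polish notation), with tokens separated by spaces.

Post-order on an expression tree gives postfix notation: for each operator, emit left operand, right operand, then the operator.

5 9 - 9 4 * 6 + * 6 * 2 9 - -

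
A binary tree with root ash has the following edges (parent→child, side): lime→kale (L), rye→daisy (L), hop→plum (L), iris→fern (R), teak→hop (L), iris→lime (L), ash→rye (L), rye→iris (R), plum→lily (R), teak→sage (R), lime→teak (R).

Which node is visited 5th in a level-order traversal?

Level-order visits nodes level by level from the root, left to right within each level.
Level 0: ash
Level 1: rye
Level 2: daisy, iris
Level 3: lime, fern
Level 4: kale, teak
Level 5: hop, sage
Level 6: plum
Level 7: lily
Full level-order sequence: ash, rye, daisy, iris, lime, fern, kale, teak, hop, sage, plum, lily.

lime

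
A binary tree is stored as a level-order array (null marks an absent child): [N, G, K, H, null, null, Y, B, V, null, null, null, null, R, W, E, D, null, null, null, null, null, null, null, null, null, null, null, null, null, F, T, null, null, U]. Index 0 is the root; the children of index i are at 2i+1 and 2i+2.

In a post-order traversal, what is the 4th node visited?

D

Post-order visits the left subtree, then the right subtree, then the node.
At N: go left to G.
  At G: go left to H.
    At H: go left to B.
      At B: go left to E.
        At E: go left to T.
          T is a leaf — visit T.
        At E: no right child.
        Visit E.
      At B: go right to D.
        At D: no left child.
        At D: go right to U.
          U is a leaf — visit U.
        Visit D.
      Visit B.
    At H: go right to V.
      V is a leaf — visit V.
    Visit H.
  At G: no right child.
  Visit G.
At N: go right to K.
  At K: no left child.
  At K: go right to Y.
    At Y: go left to R.
      R is a leaf — visit R.
    At Y: go right to W.
      At W: no left child.
      At W: go right to F.
        F is a leaf — visit F.
      Visit W.
    Visit Y.
  Visit K.
Visit N.
Full post-order sequence: T, E, U, D, B, V, H, G, R, F, W, Y, K, N.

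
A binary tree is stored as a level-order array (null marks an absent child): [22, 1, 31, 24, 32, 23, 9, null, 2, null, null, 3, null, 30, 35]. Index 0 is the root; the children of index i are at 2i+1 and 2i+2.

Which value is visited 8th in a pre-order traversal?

Pre-order visits the node, then its left subtree, then its right subtree.
Visit 22.
At 22: go left to 1.
  Visit 1.
  At 1: go left to 24.
    Visit 24.
    At 24: no left child.
    At 24: go right to 2.
      2 is a leaf — visit 2.
  At 1: go right to 32.
    32 is a leaf — visit 32.
At 22: go right to 31.
  Visit 31.
  At 31: go left to 23.
    Visit 23.
    At 23: go left to 3.
      3 is a leaf — visit 3.
    At 23: no right child.
  At 31: go right to 9.
    Visit 9.
    At 9: go left to 30.
      30 is a leaf — visit 30.
    At 9: go right to 35.
      35 is a leaf — visit 35.
Full pre-order sequence: 22, 1, 24, 2, 32, 31, 23, 3, 9, 30, 35.

3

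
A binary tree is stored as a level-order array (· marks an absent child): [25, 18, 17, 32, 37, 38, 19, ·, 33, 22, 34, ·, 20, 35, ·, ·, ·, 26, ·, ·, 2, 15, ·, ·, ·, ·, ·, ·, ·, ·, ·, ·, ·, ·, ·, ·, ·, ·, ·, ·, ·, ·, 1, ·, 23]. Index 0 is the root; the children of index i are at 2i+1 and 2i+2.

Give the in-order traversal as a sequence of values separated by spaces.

32 26 33 18 22 2 1 37 15 23 34 25 38 20 17 35 19

In-order visits the left subtree, then the node, then the right subtree.
At 25: go left to 18.
  At 18: go left to 32.
    At 32: no left child.
    Visit 32.
    At 32: go right to 33.
      At 33: go left to 26.
        26 is a leaf — visit 26.
      Visit 33.
      At 33: no right child.
  Visit 18.
  At 18: go right to 37.
    At 37: go left to 22.
      At 22: no left child.
      Visit 22.
      At 22: go right to 2.
        At 2: no left child.
        Visit 2.
        At 2: go right to 1.
          1 is a leaf — visit 1.
    Visit 37.
    At 37: go right to 34.
      At 34: go left to 15.
        At 15: no left child.
        Visit 15.
        At 15: go right to 23.
          23 is a leaf — visit 23.
      Visit 34.
      At 34: no right child.
Visit 25.
At 25: go right to 17.
  At 17: go left to 38.
    At 38: no left child.
    Visit 38.
    At 38: go right to 20.
      20 is a leaf — visit 20.
  Visit 17.
  At 17: go right to 19.
    At 19: go left to 35.
      35 is a leaf — visit 35.
    Visit 19.
    At 19: no right child.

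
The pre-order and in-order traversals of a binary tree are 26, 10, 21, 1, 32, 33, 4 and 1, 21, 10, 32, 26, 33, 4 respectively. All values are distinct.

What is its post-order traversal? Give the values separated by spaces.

1 21 32 10 4 33 26

The first element of pre-order is the root; it splits in-order into left and right subtrees.
Root 26: left subtree has 4 nodes {1, 21, 10, 32}, right has 2 {33, 4}.
  Root 10: left subtree has 2 nodes {1, 21}, right has 1 {32}.
    Root 21: left subtree has 1 node {1}, right has 0 { }.
  Root 33: left subtree has 0 nodes { }, right has 1 {4}.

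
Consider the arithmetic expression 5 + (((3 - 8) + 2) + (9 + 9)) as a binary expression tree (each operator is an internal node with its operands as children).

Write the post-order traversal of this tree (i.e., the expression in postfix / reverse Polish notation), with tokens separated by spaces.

Post-order on an expression tree gives postfix notation: for each operator, emit left operand, right operand, then the operator.

5 3 8 - 2 + 9 9 + + +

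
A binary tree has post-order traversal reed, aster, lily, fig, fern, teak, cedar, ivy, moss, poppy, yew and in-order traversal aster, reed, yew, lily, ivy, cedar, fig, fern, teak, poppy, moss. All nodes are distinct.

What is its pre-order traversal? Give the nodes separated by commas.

The last element of post-order is the root; it splits in-order into left and right subtrees.
Root yew: left subtree has 2 nodes {aster, reed}, right has 8 {lily, ivy, cedar, fig, fern, teak, poppy, moss}.
  Root aster: left subtree has 0 nodes { }, right has 1 {reed}.
  Root poppy: left subtree has 6 nodes {lily, ivy, cedar, fig, fern, teak}, right has 1 {moss}.
    Root ivy: left subtree has 1 node {lily}, right has 4 {cedar, fig, fern, teak}.
      Root cedar: left subtree has 0 nodes { }, right has 3 {fig, fern, teak}.
        Root teak: left subtree has 2 nodes {fig, fern}, right has 0 { }.
          Root fern: left subtree has 1 node {fig}, right has 0 { }.

yew, aster, reed, poppy, ivy, lily, cedar, teak, fern, fig, moss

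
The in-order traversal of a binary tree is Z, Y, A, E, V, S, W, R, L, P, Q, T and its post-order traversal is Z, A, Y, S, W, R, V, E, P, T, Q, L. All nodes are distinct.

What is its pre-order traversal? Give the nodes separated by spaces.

L E Y Z A V R W S Q P T

The last element of post-order is the root; it splits in-order into left and right subtrees.
Root L: left subtree has 8 nodes {Z, Y, A, E, V, S, W, R}, right has 3 {P, Q, T}.
  Root E: left subtree has 3 nodes {Z, Y, A}, right has 4 {V, S, W, R}.
    Root Y: left subtree has 1 node {Z}, right has 1 {A}.
    Root V: left subtree has 0 nodes { }, right has 3 {S, W, R}.
      Root R: left subtree has 2 nodes {S, W}, right has 0 { }.
        Root W: left subtree has 1 node {S}, right has 0 { }.
  Root Q: left subtree has 1 node {P}, right has 1 {T}.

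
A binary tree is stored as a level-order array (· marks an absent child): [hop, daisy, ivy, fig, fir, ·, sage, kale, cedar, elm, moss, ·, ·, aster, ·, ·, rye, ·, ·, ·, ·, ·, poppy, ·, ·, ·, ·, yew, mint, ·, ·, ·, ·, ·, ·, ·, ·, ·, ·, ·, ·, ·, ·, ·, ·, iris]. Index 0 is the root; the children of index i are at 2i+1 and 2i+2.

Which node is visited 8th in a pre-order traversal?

Pre-order visits the node, then its left subtree, then its right subtree.
Visit hop.
At hop: go left to daisy.
  Visit daisy.
  At daisy: go left to fig.
    Visit fig.
    At fig: go left to kale.
      Visit kale.
      At kale: no left child.
      At kale: go right to rye.
        rye is a leaf — visit rye.
    At fig: go right to cedar.
      cedar is a leaf — visit cedar.
  At daisy: go right to fir.
    Visit fir.
    At fir: go left to elm.
      elm is a leaf — visit elm.
    At fir: go right to moss.
      Visit moss.
      At moss: no left child.
      At moss: go right to poppy.
        Visit poppy.
        At poppy: go left to iris.
          iris is a leaf — visit iris.
        At poppy: no right child.
At hop: go right to ivy.
  Visit ivy.
  At ivy: no left child.
  At ivy: go right to sage.
    Visit sage.
    At sage: go left to aster.
      Visit aster.
      At aster: go left to yew.
        yew is a leaf — visit yew.
      At aster: go right to mint.
        mint is a leaf — visit mint.
    At sage: no right child.
Full pre-order sequence: hop, daisy, fig, kale, rye, cedar, fir, elm, moss, poppy, iris, ivy, sage, aster, yew, mint.

elm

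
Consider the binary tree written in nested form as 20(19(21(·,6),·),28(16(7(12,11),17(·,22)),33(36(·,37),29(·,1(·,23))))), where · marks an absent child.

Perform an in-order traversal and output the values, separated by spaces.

21 6 19 20 12 7 11 16 17 22 28 36 37 33 29 1 23

In-order visits the left subtree, then the node, then the right subtree.
At 20: go left to 19.
  At 19: go left to 21.
    At 21: no left child.
    Visit 21.
    At 21: go right to 6.
      6 is a leaf — visit 6.
  Visit 19.
  At 19: no right child.
Visit 20.
At 20: go right to 28.
  At 28: go left to 16.
    At 16: go left to 7.
      At 7: go left to 12.
        12 is a leaf — visit 12.
      Visit 7.
      At 7: go right to 11.
        11 is a leaf — visit 11.
    Visit 16.
    At 16: go right to 17.
      At 17: no left child.
      Visit 17.
      At 17: go right to 22.
        22 is a leaf — visit 22.
  Visit 28.
  At 28: go right to 33.
    At 33: go left to 36.
      At 36: no left child.
      Visit 36.
      At 36: go right to 37.
        37 is a leaf — visit 37.
    Visit 33.
    At 33: go right to 29.
      At 29: no left child.
      Visit 29.
      At 29: go right to 1.
        At 1: no left child.
        Visit 1.
        At 1: go right to 23.
          23 is a leaf — visit 23.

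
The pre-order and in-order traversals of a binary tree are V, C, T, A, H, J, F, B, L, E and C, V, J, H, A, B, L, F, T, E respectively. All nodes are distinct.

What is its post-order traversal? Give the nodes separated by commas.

The first element of pre-order is the root; it splits in-order into left and right subtrees.
Root V: left subtree has 1 node {C}, right has 8 {J, H, A, B, L, F, T, E}.
  Root T: left subtree has 6 nodes {J, H, A, B, L, F}, right has 1 {E}.
    Root A: left subtree has 2 nodes {J, H}, right has 3 {B, L, F}.
      Root H: left subtree has 1 node {J}, right has 0 { }.
      Root F: left subtree has 2 nodes {B, L}, right has 0 { }.
        Root B: left subtree has 0 nodes { }, right has 1 {L}.

C, J, H, L, B, F, A, E, T, V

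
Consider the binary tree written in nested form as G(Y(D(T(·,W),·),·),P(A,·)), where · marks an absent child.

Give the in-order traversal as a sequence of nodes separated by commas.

T, W, D, Y, G, A, P

In-order visits the left subtree, then the node, then the right subtree.
At G: go left to Y.
  At Y: go left to D.
    At D: go left to T.
      At T: no left child.
      Visit T.
      At T: go right to W.
        W is a leaf — visit W.
    Visit D.
    At D: no right child.
  Visit Y.
  At Y: no right child.
Visit G.
At G: go right to P.
  At P: go left to A.
    A is a leaf — visit A.
  Visit P.
  At P: no right child.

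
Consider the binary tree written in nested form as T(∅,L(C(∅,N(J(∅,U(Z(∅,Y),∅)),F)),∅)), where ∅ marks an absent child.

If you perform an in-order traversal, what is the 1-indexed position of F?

In-order visits the left subtree, then the node, then the right subtree.
At T: no left child.
Visit T.
At T: go right to L.
  At L: go left to C.
    At C: no left child.
    Visit C.
    At C: go right to N.
      At N: go left to J.
        At J: no left child.
        Visit J.
        At J: go right to U.
          At U: go left to Z.
            At Z: no left child.
            Visit Z.
            At Z: go right to Y.
              Y is a leaf — visit Y.
          Visit U.
          At U: no right child.
      Visit N.
      At N: go right to F.
        F is a leaf — visit F.
  Visit L.
  At L: no right child.
Full in-order sequence: T, C, J, Z, Y, U, N, F, L.

8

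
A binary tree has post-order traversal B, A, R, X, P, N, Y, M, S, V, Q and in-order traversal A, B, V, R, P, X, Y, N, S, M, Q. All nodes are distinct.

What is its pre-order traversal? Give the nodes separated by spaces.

Q V A B S Y P R X N M

The last element of post-order is the root; it splits in-order into left and right subtrees.
Root Q: left subtree has 10 nodes {A, B, V, R, P, X, Y, N, S, M}, right has 0 { }.
  Root V: left subtree has 2 nodes {A, B}, right has 7 {R, P, X, Y, N, S, M}.
    Root A: left subtree has 0 nodes { }, right has 1 {B}.
    Root S: left subtree has 5 nodes {R, P, X, Y, N}, right has 1 {M}.
      Root Y: left subtree has 3 nodes {R, P, X}, right has 1 {N}.
        Root P: left subtree has 1 node {R}, right has 1 {X}.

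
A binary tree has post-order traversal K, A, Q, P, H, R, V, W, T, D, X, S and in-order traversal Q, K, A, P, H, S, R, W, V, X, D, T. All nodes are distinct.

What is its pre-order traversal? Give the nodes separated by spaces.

The last element of post-order is the root; it splits in-order into left and right subtrees.
Root S: left subtree has 5 nodes {Q, K, A, P, H}, right has 6 {R, W, V, X, D, T}.
  Root H: left subtree has 4 nodes {Q, K, A, P}, right has 0 { }.
    Root P: left subtree has 3 nodes {Q, K, A}, right has 0 { }.
      Root Q: left subtree has 0 nodes { }, right has 2 {K, A}.
        Root A: left subtree has 1 node {K}, right has 0 { }.
  Root X: left subtree has 3 nodes {R, W, V}, right has 2 {D, T}.
    Root W: left subtree has 1 node {R}, right has 1 {V}.
    Root D: left subtree has 0 nodes { }, right has 1 {T}.

S H P Q A K X W R V D T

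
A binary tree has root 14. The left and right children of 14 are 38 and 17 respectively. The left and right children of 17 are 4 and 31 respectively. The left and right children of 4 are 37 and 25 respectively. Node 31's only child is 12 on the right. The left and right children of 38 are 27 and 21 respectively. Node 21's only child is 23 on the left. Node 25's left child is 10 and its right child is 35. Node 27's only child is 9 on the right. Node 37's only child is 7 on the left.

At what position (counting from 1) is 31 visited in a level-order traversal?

7

Level-order visits nodes level by level from the root, left to right within each level.
Level 0: 14
Level 1: 38, 17
Level 2: 27, 21, 4, 31
Level 3: 9, 23, 37, 25, 12
Level 4: 7, 10, 35
Full level-order sequence: 14, 38, 17, 27, 21, 4, 31, 9, 23, 37, 25, 12, 7, 10, 35.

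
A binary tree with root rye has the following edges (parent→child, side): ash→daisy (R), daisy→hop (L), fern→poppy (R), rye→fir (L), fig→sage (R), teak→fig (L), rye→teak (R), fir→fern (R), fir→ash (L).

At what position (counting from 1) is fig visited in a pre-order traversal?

Pre-order visits the node, then its left subtree, then its right subtree.
Visit rye.
At rye: go left to fir.
  Visit fir.
  At fir: go left to ash.
    Visit ash.
    At ash: no left child.
    At ash: go right to daisy.
      Visit daisy.
      At daisy: go left to hop.
        hop is a leaf — visit hop.
      At daisy: no right child.
  At fir: go right to fern.
    Visit fern.
    At fern: no left child.
    At fern: go right to poppy.
      poppy is a leaf — visit poppy.
At rye: go right to teak.
  Visit teak.
  At teak: go left to fig.
    Visit fig.
    At fig: no left child.
    At fig: go right to sage.
      sage is a leaf — visit sage.
  At teak: no right child.
Full pre-order sequence: rye, fir, ash, daisy, hop, fern, poppy, teak, fig, sage.

9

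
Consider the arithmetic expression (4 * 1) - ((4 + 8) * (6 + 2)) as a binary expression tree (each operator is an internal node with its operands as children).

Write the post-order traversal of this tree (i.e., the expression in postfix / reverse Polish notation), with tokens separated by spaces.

Post-order on an expression tree gives postfix notation: for each operator, emit left operand, right operand, then the operator.

4 1 * 4 8 + 6 2 + * -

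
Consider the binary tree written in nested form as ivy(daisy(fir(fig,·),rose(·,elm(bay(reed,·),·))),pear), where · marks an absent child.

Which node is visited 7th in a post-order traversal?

daisy

Post-order visits the left subtree, then the right subtree, then the node.
At ivy: go left to daisy.
  At daisy: go left to fir.
    At fir: go left to fig.
      fig is a leaf — visit fig.
    At fir: no right child.
    Visit fir.
  At daisy: go right to rose.
    At rose: no left child.
    At rose: go right to elm.
      At elm: go left to bay.
        At bay: go left to reed.
          reed is a leaf — visit reed.
        At bay: no right child.
        Visit bay.
      At elm: no right child.
      Visit elm.
    Visit rose.
  Visit daisy.
At ivy: go right to pear.
  pear is a leaf — visit pear.
Visit ivy.
Full post-order sequence: fig, fir, reed, bay, elm, rose, daisy, pear, ivy.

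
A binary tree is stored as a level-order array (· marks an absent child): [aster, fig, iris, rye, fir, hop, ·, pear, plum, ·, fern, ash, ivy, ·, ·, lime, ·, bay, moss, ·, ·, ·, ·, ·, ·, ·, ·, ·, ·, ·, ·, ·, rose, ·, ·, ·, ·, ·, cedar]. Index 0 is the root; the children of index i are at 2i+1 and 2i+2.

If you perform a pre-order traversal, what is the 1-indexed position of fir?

11

Pre-order visits the node, then its left subtree, then its right subtree.
Visit aster.
At aster: go left to fig.
  Visit fig.
  At fig: go left to rye.
    Visit rye.
    At rye: go left to pear.
      Visit pear.
      At pear: go left to lime.
        Visit lime.
        At lime: no left child.
        At lime: go right to rose.
          rose is a leaf — visit rose.
      At pear: no right child.
    At rye: go right to plum.
      Visit plum.
      At plum: go left to bay.
        bay is a leaf — visit bay.
      At plum: go right to moss.
        Visit moss.
        At moss: no left child.
        At moss: go right to cedar.
          cedar is a leaf — visit cedar.
  At fig: go right to fir.
    Visit fir.
    At fir: no left child.
    At fir: go right to fern.
      fern is a leaf — visit fern.
At aster: go right to iris.
  Visit iris.
  At iris: go left to hop.
    Visit hop.
    At hop: go left to ash.
      ash is a leaf — visit ash.
    At hop: go right to ivy.
      ivy is a leaf — visit ivy.
  At iris: no right child.
Full pre-order sequence: aster, fig, rye, pear, lime, rose, plum, bay, moss, cedar, fir, fern, iris, hop, ash, ivy.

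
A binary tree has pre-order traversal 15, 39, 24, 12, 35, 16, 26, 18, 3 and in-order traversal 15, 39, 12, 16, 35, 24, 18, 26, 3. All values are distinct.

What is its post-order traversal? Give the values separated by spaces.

The first element of pre-order is the root; it splits in-order into left and right subtrees.
Root 15: left subtree has 0 nodes { }, right has 8 {39, 12, 16, 35, 24, 18, 26, 3}.
  Root 39: left subtree has 0 nodes { }, right has 7 {12, 16, 35, 24, 18, 26, 3}.
    Root 24: left subtree has 3 nodes {12, 16, 35}, right has 3 {18, 26, 3}.
      Root 12: left subtree has 0 nodes { }, right has 2 {16, 35}.
        Root 35: left subtree has 1 node {16}, right has 0 { }.
      Root 26: left subtree has 1 node {18}, right has 1 {3}.

16 35 12 18 3 26 24 39 15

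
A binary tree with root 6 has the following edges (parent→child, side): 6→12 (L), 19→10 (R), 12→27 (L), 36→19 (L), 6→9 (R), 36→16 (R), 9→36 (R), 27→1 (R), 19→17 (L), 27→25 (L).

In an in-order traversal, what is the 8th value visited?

19

In-order visits the left subtree, then the node, then the right subtree.
At 6: go left to 12.
  At 12: go left to 27.
    At 27: go left to 25.
      25 is a leaf — visit 25.
    Visit 27.
    At 27: go right to 1.
      1 is a leaf — visit 1.
  Visit 12.
  At 12: no right child.
Visit 6.
At 6: go right to 9.
  At 9: no left child.
  Visit 9.
  At 9: go right to 36.
    At 36: go left to 19.
      At 19: go left to 17.
        17 is a leaf — visit 17.
      Visit 19.
      At 19: go right to 10.
        10 is a leaf — visit 10.
    Visit 36.
    At 36: go right to 16.
      16 is a leaf — visit 16.
Full in-order sequence: 25, 27, 1, 12, 6, 9, 17, 19, 10, 36, 16.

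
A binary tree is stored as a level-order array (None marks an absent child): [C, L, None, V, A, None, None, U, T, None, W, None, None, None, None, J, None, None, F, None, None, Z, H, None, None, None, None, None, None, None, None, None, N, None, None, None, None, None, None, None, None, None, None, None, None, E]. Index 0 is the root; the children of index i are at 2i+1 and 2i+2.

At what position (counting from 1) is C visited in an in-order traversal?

In-order visits the left subtree, then the node, then the right subtree.
At C: go left to L.
  At L: go left to V.
    At V: go left to U.
      At U: go left to J.
        At J: no left child.
        Visit J.
        At J: go right to N.
          N is a leaf — visit N.
      Visit U.
      At U: no right child.
    Visit V.
    At V: go right to T.
      At T: no left child.
      Visit T.
      At T: go right to F.
        F is a leaf — visit F.
  Visit L.
  At L: go right to A.
    At A: no left child.
    Visit A.
    At A: go right to W.
      At W: go left to Z.
        Z is a leaf — visit Z.
      Visit W.
      At W: go right to H.
        At H: go left to E.
          E is a leaf — visit E.
        Visit H.
        At H: no right child.
Visit C.
At C: no right child.
Full in-order sequence: J, N, U, V, T, F, L, A, Z, W, E, H, C.

13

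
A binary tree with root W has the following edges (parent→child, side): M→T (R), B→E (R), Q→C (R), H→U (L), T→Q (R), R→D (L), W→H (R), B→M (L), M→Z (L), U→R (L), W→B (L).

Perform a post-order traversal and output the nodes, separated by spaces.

Post-order visits the left subtree, then the right subtree, then the node.
At W: go left to B.
  At B: go left to M.
    At M: go left to Z.
      Z is a leaf — visit Z.
    At M: go right to T.
      At T: no left child.
      At T: go right to Q.
        At Q: no left child.
        At Q: go right to C.
          C is a leaf — visit C.
        Visit Q.
      Visit T.
    Visit M.
  At B: go right to E.
    E is a leaf — visit E.
  Visit B.
At W: go right to H.
  At H: go left to U.
    At U: go left to R.
      At R: go left to D.
        D is a leaf — visit D.
      At R: no right child.
      Visit R.
    At U: no right child.
    Visit U.
  At H: no right child.
  Visit H.
Visit W.

Z C Q T M E B D R U H W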